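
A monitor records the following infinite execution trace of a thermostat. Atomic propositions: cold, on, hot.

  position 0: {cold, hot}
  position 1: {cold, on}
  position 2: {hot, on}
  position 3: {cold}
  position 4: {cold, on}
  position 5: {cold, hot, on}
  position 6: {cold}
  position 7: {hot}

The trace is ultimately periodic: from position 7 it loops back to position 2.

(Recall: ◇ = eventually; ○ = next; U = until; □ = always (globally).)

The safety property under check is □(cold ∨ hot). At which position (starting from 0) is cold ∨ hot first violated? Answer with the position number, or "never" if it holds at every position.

cold ∨ hot holds at every position 0..7, and those are all the positions the trace ever visits, so the invariant □(cold ∨ hot) is never violated.

never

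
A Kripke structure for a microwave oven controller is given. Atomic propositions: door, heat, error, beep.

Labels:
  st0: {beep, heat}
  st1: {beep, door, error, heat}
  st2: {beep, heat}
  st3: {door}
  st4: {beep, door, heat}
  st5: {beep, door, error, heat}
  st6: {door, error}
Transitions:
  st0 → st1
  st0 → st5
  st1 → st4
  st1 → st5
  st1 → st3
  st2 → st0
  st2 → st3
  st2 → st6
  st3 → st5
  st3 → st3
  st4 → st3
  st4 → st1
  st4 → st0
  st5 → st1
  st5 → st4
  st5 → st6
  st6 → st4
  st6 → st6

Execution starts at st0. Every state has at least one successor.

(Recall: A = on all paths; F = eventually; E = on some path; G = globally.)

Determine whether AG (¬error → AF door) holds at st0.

States satisfying ¬error → AF door: {st0, st1, st2, st3, st4, st5, st6}.
States satisfying AG (¬error → AF door): {st0, st1, st2, st3, st4, st5, st6}.
Every state reachable from st0 satisfies ¬error → AF door.
st0 ∈ Sat(AG (¬error → AF door)).

Holds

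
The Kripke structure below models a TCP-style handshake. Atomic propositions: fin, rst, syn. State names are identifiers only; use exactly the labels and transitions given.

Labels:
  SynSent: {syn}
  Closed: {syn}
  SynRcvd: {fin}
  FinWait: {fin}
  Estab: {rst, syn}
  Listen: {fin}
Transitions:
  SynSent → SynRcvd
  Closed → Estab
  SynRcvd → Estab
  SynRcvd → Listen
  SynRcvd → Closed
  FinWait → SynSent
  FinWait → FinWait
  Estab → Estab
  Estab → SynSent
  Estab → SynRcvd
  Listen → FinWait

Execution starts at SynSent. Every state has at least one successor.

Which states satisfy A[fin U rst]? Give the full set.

States satisfying fin: {SynRcvd, FinWait, Listen}.
States satisfying rst: {Estab}.
States satisfying A[fin U rst]: {Estab}.

{Estab}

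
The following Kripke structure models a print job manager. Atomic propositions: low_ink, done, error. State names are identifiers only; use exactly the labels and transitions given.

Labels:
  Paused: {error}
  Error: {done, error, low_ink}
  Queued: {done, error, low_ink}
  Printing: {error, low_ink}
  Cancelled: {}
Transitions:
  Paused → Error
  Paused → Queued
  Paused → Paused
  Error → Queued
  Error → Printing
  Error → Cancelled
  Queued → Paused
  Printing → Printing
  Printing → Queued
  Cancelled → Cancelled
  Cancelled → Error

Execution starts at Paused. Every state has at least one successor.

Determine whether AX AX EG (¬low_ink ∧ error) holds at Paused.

States satisfying AX EG (¬low_ink ∧ error): {Queued}.
States satisfying AX AX EG (¬low_ink ∧ error): ∅.
Paused ∉ Sat(AX AX EG (¬low_ink ∧ error)).

No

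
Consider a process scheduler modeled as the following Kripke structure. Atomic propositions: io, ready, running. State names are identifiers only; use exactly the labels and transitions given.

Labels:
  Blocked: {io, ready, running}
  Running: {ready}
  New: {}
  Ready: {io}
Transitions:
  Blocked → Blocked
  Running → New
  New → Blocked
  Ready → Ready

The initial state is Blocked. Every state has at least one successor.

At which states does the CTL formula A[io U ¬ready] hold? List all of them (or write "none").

States satisfying io: {Blocked, Ready}.
States satisfying ¬ready: {New, Ready}.
States satisfying A[io U ¬ready]: {New, Ready}.

{New, Ready}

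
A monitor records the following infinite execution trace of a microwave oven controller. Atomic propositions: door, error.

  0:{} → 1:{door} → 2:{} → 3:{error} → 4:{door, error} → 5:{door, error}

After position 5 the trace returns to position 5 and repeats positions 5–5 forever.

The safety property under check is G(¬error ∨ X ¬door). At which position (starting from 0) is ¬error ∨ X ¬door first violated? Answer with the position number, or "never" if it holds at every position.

3

Check ¬error ∨ X ¬door at each position in order: 0 ✓, 1 ✓, 2 ✓.
At position 3 the labels are {error} and the next position 4 has {door, error}, so ¬error ∨ X ¬door is false there. This is the first violation.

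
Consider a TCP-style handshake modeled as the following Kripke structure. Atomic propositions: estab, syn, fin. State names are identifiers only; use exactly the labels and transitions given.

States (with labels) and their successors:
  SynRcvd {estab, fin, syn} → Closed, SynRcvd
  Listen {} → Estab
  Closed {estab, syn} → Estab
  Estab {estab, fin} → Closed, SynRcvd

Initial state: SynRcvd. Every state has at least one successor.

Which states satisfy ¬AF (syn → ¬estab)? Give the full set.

{SynRcvd}

States satisfying syn → ¬estab: {Listen, Estab}.
States satisfying AF (syn → ¬estab): {Listen, Closed, Estab}.
States satisfying ¬AF (syn → ¬estab): {SynRcvd}.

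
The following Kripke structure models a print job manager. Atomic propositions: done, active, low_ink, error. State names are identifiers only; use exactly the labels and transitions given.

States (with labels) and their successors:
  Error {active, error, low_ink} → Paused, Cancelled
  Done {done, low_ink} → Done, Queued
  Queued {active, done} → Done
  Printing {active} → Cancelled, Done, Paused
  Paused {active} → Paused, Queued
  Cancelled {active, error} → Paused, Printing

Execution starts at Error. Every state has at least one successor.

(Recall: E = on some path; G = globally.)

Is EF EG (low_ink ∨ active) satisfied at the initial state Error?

States satisfying EG (low_ink ∨ active): {Error, Done, Queued, Printing, Paused, Cancelled}.
States satisfying EF EG (low_ink ∨ active): {Error, Done, Queued, Printing, Paused, Cancelled}.
Some path from Error reaches a state where EG (low_ink ∨ active) holds.
Error ∈ Sat(EF EG (low_ink ∨ active)).

Yes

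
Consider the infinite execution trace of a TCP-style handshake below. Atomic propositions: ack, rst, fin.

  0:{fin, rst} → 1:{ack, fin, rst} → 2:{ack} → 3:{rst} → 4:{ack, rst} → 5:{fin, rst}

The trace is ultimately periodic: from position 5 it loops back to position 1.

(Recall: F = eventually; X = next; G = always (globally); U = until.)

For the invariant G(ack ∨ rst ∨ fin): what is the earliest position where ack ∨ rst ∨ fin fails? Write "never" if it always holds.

never

ack ∨ rst ∨ fin holds at every position 0..5, and those are all the positions the trace ever visits, so the invariant G(ack ∨ rst ∨ fin) is never violated.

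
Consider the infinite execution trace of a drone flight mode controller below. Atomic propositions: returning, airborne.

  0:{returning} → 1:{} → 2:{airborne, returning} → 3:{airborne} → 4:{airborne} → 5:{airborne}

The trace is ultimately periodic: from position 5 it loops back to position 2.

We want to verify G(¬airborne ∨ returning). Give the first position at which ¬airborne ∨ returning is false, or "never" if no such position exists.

Check ¬airborne ∨ returning at each position in order: 0 ✓, 1 ✓, 2 ✓.
At position 3 the labels are {airborne}, so ¬airborne ∨ returning is false there. This is the first violation.

3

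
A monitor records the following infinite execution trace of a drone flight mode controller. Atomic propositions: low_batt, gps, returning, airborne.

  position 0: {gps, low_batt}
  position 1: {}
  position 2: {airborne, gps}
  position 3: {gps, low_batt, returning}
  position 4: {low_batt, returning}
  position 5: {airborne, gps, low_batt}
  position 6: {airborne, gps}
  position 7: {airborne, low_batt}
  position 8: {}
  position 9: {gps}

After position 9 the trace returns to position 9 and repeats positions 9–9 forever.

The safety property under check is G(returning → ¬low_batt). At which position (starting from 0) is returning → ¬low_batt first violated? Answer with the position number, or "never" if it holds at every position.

Check returning → ¬low_batt at each position in order: 0 ✓, 1 ✓, 2 ✓.
At position 3 the labels are {gps, low_batt, returning}, so returning → ¬low_batt is false there. This is the first violation.

3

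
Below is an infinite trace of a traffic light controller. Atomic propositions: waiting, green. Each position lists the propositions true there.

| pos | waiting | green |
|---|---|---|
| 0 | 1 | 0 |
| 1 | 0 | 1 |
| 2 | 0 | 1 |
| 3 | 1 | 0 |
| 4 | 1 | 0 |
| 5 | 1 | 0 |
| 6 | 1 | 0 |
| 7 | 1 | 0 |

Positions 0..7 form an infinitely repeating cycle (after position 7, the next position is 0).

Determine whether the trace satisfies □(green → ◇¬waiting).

Satisfied

green → ◇¬waiting holds at every position 0..7, and those are all positions ever visited, so □(green → ◇¬waiting) holds.
Positions where green holds: 1, 2.
Check ◇¬waiting at each: 1→ok, 2→ok.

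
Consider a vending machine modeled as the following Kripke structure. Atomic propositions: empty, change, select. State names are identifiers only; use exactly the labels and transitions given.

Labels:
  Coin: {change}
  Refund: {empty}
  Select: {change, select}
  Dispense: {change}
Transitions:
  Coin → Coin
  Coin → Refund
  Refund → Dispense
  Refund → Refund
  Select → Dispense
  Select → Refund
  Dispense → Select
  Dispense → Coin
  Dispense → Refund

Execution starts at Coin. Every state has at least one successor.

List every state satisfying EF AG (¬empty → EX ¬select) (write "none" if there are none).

{Coin, Refund, Select, Dispense}

States satisfying AG (¬empty → EX ¬select): {Coin, Refund, Select, Dispense}.
States satisfying EF AG (¬empty → EX ¬select): {Coin, Refund, Select, Dispense}.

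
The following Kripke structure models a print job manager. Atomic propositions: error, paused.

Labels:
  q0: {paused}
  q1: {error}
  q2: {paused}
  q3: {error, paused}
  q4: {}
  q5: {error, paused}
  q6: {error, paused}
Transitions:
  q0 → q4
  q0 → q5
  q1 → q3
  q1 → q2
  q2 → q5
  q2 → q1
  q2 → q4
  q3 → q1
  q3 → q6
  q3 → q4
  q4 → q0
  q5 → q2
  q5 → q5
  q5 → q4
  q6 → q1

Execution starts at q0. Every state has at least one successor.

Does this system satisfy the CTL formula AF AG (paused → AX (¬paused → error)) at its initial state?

States satisfying AG (paused → AX (¬paused → error)): ∅.
States satisfying AF AG (paused → AX (¬paused → error)): ∅.
There is a path from q0 along which AG (paused → AX (¬paused → error)) never holds.
q0 ∉ Sat(AF AG (paused → AX (¬paused → error))).

Violated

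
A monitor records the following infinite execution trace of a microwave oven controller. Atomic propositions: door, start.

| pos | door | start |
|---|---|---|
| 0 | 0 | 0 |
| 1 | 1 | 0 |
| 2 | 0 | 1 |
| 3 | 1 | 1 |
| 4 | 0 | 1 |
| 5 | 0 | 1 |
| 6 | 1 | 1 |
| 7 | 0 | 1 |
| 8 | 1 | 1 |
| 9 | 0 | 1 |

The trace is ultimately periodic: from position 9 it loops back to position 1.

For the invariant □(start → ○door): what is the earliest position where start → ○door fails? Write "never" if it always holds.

3

Check start → ○door at each position in order: 0 ✓, 1 ✓, 2 ✓.
At position 3 the labels are {door, start} and the next position 4 has {start}, so start → ○door is false there. This is the first violation.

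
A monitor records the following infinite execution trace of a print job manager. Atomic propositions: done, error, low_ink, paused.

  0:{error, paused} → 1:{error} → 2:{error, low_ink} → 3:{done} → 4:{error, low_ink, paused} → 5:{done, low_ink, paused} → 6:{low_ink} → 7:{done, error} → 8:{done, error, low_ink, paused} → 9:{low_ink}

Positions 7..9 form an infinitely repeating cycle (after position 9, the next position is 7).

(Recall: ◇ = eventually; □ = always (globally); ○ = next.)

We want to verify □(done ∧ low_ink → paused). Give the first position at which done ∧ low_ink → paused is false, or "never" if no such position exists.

never

done ∧ low_ink → paused holds at every position 0..9, and those are all the positions the trace ever visits, so the invariant □(done ∧ low_ink → paused) is never violated.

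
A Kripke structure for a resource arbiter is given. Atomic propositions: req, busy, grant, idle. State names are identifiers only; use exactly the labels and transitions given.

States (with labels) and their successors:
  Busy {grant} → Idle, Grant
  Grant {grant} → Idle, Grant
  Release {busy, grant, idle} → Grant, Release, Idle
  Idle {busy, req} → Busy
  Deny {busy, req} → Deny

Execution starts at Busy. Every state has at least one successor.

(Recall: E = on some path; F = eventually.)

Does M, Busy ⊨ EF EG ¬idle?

States satisfying EG ¬idle: {Busy, Grant, Idle, Deny}.
States satisfying EF EG ¬idle: {Busy, Grant, Release, Idle, Deny}.
Some path from Busy reaches a state where EG ¬idle holds.
Busy ∈ Sat(EF EG ¬idle).

Satisfied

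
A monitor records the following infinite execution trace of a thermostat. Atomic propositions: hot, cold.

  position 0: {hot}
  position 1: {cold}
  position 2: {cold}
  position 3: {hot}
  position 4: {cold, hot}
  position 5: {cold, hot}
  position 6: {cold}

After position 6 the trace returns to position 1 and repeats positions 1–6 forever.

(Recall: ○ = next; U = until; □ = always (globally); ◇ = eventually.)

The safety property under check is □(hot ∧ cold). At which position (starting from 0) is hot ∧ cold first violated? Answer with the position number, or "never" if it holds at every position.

At position 0 the labels are {hot}, so hot ∧ cold is false there. This is the first violation.

0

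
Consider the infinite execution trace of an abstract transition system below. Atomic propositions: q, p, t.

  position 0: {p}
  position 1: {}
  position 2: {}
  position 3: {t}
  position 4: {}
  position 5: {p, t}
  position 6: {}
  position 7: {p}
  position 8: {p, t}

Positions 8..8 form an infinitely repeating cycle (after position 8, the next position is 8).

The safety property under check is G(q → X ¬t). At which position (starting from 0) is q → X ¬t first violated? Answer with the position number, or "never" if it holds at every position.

q → X ¬t holds at every position 0..8, and those are all the positions the trace ever visits, so the invariant G(q → X ¬t) is never violated.

never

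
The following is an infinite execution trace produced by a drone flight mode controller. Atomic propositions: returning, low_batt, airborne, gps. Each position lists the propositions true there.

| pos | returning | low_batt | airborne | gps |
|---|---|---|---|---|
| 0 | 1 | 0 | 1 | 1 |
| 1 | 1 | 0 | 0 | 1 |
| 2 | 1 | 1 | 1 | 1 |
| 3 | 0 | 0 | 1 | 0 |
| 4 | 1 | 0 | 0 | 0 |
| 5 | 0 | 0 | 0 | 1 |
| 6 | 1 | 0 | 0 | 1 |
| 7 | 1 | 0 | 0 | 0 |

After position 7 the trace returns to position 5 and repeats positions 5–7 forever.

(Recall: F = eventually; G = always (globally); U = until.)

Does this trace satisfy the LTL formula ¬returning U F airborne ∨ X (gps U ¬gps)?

Yes

Walking from position 0: F airborne first holds at position 0, and ¬returning holds at every earlier position along the way, so ¬returning U F airborne holds.
The position after 0 is 1; gps U ¬gps is true there.
At position 0: ¬returning U F airborne is true; X (gps U ¬gps) is true; so ¬returning U F airborne ∨ X (gps U ¬gps) is true.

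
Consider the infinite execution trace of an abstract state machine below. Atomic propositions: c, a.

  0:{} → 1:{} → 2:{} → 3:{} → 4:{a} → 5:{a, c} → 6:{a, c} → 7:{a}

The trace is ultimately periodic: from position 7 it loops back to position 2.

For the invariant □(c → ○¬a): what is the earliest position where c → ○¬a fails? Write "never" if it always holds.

5

Check c → ○¬a at each position in order: 0 ✓, 1 ✓, 2 ✓, 3 ✓, 4 ✓.
At position 5 the labels are {a, c} and the next position 6 has {a, c}, so c → ○¬a is false there. This is the first violation.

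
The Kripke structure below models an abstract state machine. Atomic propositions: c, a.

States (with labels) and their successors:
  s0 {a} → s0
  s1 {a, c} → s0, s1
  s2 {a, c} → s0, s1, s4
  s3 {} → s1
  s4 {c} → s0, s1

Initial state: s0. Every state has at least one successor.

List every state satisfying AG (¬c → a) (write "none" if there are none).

{s0, s1, s2, s4}

States satisfying ¬c → a: {s0, s1, s2, s4}.
States satisfying AG (¬c → a): {s0, s1, s2, s4}.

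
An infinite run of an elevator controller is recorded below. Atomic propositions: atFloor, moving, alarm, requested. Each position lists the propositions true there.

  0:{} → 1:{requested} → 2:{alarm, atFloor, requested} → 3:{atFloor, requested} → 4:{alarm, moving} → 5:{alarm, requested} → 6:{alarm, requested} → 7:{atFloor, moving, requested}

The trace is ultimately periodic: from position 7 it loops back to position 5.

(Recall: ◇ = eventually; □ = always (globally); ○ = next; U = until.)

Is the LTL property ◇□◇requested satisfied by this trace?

Holds

□◇requested holds at position 0, which is reachable from 0, so ◇□◇requested holds.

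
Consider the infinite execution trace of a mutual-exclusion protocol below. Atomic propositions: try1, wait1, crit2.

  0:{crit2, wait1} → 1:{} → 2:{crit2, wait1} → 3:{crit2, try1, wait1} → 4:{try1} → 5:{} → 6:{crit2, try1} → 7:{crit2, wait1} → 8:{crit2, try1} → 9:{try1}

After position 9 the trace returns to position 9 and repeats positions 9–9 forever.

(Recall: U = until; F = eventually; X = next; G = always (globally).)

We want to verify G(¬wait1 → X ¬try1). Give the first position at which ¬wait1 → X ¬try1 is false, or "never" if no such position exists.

Check ¬wait1 → X ¬try1 at each position in order: 0 ✓, 1 ✓, 2 ✓, 3 ✓, 4 ✓.
At position 5 the labels are {} and the next position 6 has {crit2, try1}, so ¬wait1 → X ¬try1 is false there. This is the first violation.

5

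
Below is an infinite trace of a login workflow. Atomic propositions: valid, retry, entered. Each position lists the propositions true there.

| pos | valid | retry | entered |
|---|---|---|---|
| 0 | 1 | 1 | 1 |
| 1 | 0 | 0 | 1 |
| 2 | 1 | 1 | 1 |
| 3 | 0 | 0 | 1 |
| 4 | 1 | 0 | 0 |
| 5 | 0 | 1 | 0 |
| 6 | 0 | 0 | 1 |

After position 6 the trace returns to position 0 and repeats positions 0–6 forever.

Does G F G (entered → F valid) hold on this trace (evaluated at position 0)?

F G (entered → F valid) holds at every position 0..6, and those are all positions ever visited, so G F G (entered → F valid) holds.

Satisfied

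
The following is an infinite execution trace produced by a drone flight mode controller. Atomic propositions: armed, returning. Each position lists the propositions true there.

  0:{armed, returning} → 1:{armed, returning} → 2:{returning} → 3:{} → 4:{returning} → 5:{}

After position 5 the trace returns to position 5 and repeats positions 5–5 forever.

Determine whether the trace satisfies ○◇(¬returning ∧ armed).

Does not hold

The position after 0 is 1; ◇(¬returning ∧ armed) is false there.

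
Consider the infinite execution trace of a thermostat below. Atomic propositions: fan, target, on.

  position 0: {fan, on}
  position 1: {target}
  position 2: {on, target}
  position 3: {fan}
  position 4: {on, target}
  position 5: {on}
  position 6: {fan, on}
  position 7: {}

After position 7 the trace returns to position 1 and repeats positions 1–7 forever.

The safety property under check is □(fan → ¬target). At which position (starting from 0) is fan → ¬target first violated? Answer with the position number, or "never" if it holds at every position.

never

fan → ¬target holds at every position 0..7, and those are all the positions the trace ever visits, so the invariant □(fan → ¬target) is never violated.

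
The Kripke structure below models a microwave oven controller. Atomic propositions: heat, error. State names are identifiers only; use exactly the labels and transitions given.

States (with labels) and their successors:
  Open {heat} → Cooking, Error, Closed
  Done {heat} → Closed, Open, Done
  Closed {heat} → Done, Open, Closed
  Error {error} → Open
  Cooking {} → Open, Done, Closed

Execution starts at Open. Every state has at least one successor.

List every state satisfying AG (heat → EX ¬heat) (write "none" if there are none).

States satisfying heat → EX ¬heat: {Open, Error, Cooking}.
States satisfying AG (heat → EX ¬heat): ∅.

none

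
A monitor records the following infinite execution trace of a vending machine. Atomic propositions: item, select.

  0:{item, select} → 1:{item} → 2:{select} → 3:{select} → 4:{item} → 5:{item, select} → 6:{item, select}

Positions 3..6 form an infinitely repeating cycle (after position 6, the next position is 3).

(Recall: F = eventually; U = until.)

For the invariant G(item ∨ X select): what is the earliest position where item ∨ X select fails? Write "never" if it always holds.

3

Check item ∨ X select at each position in order: 0 ✓, 1 ✓, 2 ✓.
At position 3 the labels are {select} and the next position 4 has {item}, so item ∨ X select is false there. This is the first violation.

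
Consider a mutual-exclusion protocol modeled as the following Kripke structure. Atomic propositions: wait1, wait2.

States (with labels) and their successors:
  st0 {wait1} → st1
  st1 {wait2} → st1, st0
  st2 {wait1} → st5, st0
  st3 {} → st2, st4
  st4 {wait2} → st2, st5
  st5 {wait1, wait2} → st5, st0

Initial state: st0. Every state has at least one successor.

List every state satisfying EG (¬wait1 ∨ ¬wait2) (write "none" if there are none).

States satisfying ¬wait1 ∨ ¬wait2: {st0, st1, st2, st3, st4}.
States satisfying EG (¬wait1 ∨ ¬wait2): {st0, st1, st2, st3, st4}.

{st0, st1, st2, st3, st4}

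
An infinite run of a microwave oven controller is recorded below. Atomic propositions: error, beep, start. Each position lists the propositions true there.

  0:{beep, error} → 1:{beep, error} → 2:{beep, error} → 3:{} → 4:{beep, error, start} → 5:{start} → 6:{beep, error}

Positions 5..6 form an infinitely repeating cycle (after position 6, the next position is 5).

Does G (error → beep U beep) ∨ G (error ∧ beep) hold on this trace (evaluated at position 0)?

Yes

error → beep U beep holds at every position 0..6, and those are all positions ever visited, so G (error → beep U beep) holds.
Positions where error holds: 0, 1, 2, 4, 6.
Check beep U beep at each: 0→ok, 1→ok, 2→ok, 4→ok, 6→ok.
error ∧ beep must hold at every position from 0 onward. It fails at position 3, so G (error ∧ beep) is false.
At position 0: G (error → beep U beep) is true; G (error ∧ beep) is false; so G (error → beep U beep) ∨ G (error ∧ beep) is true.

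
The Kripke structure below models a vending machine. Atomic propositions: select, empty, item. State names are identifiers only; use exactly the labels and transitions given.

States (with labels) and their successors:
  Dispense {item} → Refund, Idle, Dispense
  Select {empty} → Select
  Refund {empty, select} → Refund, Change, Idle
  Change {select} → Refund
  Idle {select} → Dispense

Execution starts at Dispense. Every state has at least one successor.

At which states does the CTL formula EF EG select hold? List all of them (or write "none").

States satisfying EG select: {Refund, Change}.
States satisfying EF EG select: {Dispense, Refund, Change, Idle}.

{Dispense, Refund, Change, Idle}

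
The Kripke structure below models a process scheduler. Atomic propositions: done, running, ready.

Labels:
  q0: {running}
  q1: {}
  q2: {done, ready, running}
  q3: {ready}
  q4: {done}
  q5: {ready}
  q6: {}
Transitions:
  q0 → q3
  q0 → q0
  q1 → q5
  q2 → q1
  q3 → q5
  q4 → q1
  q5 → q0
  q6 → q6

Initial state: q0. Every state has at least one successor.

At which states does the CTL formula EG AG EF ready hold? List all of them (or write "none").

{q0, q1, q2, q3, q4, q5}

States satisfying AG EF ready: {q0, q1, q2, q3, q4, q5}.
States satisfying EG AG EF ready: {q0, q1, q2, q3, q4, q5}.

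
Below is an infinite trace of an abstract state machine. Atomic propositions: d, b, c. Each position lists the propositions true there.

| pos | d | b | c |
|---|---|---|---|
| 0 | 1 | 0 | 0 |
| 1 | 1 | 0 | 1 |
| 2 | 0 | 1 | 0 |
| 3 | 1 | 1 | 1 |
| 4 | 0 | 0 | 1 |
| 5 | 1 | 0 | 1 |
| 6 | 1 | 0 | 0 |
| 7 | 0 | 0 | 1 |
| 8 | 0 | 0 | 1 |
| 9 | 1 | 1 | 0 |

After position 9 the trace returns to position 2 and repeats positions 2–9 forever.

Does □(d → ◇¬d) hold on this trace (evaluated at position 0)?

Satisfied

d → ◇¬d holds at every position 0..9, and those are all positions ever visited, so □(d → ◇¬d) holds.
Positions where d holds: 0, 1, 3, 5, 6, 9.
Check ◇¬d at each: 0→ok, 1→ok, 3→ok, 5→ok, 6→ok, 9→ok.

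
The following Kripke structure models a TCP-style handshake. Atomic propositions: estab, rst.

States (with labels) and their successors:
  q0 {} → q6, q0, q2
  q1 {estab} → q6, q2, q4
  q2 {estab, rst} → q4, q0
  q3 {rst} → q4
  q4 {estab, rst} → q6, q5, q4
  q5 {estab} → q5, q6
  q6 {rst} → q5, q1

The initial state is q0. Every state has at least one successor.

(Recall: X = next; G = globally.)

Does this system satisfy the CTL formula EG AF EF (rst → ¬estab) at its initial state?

States satisfying AF EF (rst → ¬estab): {q0, q1, q2, q3, q4, q5, q6}.
States satisfying EG AF EF (rst → ¬estab): {q0, q1, q2, q3, q4, q5, q6}.
q0 ∈ Sat(EG AF EF (rst → ¬estab)).

Holds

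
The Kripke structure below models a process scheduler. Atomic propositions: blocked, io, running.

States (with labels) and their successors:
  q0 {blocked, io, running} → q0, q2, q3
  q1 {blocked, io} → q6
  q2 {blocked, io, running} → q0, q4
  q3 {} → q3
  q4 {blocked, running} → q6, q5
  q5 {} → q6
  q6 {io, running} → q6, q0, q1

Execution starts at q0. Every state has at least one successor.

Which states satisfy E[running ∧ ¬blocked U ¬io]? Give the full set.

States satisfying running ∧ ¬blocked: {q6}.
States satisfying ¬io: {q3, q4, q5}.
States satisfying E[running ∧ ¬blocked U ¬io]: {q3, q4, q5}.

{q3, q4, q5}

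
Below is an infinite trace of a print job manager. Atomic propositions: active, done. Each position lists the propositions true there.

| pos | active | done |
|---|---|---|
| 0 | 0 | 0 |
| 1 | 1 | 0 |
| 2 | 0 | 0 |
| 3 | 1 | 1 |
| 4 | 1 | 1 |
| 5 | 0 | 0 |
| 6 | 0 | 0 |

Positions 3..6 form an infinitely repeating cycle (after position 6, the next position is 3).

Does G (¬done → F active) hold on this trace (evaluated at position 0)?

¬done → F active holds at every position 0..6, and those are all positions ever visited, so G (¬done → F active) holds.
Positions where ¬done holds: 0, 1, 2, 5, 6.
Check F active at each: 0→ok, 1→ok, 2→ok, 5→ok, 6→ok.

Yes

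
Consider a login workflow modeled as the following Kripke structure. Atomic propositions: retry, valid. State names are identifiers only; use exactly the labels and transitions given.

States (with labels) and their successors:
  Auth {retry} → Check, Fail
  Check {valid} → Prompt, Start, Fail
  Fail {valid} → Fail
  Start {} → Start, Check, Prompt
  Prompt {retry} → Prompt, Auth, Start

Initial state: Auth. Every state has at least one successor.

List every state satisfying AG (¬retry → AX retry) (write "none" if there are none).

States satisfying ¬retry → AX retry: {Auth, Prompt}.
States satisfying AG (¬retry → AX retry): ∅.

none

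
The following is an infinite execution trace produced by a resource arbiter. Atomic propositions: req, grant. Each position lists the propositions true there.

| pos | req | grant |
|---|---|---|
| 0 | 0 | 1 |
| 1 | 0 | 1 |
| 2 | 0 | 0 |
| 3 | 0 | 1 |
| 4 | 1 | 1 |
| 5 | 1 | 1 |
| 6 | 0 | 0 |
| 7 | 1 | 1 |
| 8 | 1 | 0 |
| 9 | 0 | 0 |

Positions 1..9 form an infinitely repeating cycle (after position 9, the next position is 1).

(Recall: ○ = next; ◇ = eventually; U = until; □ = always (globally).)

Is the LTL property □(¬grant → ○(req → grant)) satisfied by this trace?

¬grant → ○(req → grant) holds at every position 0..9, and those are all positions ever visited, so □(¬grant → ○(req → grant)) holds.
Positions where ¬grant holds: 2, 6, 8, 9.
Check ○(req → grant) at each: 2→ok, 6→ok, 8→ok, 9→ok.

Yes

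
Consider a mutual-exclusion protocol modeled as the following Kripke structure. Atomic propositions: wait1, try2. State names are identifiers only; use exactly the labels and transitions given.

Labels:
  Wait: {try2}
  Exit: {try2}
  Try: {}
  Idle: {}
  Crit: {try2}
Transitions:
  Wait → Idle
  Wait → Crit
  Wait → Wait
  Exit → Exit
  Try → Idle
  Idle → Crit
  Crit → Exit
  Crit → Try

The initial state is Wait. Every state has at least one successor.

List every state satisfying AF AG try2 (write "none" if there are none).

{Exit}

States satisfying AG try2: {Exit}.
States satisfying AF AG try2: {Exit}.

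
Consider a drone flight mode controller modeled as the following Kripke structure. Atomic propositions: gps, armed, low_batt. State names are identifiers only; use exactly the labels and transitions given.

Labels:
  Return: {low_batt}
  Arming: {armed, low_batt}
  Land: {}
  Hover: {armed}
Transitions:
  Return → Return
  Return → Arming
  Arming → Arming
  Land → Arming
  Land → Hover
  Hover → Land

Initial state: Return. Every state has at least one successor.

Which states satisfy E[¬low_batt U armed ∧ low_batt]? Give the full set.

States satisfying ¬low_batt: {Land, Hover}.
States satisfying armed ∧ low_batt: {Arming}.
States satisfying E[¬low_batt U armed ∧ low_batt]: {Arming, Land, Hover}.

{Arming, Land, Hover}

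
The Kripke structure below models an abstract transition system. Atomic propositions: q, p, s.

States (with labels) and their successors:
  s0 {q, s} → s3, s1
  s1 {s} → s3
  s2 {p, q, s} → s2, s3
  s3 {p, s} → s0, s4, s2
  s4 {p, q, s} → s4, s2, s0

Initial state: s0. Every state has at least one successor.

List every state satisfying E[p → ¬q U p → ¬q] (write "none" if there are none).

States satisfying p → ¬q: {s0, s1, s3}.
States satisfying E[p → ¬q U p → ¬q]: {s0, s1, s3}.

{s0, s1, s3}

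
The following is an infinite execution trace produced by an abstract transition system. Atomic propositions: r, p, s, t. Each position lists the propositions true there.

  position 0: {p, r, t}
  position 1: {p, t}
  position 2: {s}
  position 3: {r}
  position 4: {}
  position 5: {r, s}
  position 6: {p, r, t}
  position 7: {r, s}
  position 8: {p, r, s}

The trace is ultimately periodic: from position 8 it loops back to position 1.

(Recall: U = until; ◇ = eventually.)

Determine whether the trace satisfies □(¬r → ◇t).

Holds

¬r → ◇t holds at every position 0..8, and those are all positions ever visited, so □(¬r → ◇t) holds.
Positions where ¬r holds: 1, 2, 4.
Check ◇t at each: 1→ok, 2→ok, 4→ok.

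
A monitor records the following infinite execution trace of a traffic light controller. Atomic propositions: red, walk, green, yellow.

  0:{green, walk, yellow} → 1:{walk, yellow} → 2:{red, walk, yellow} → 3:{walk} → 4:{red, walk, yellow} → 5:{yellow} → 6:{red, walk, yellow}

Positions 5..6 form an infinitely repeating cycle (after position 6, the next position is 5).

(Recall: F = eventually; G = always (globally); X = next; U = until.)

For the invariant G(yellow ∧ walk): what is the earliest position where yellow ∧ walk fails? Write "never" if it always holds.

Check yellow ∧ walk at each position in order: 0 ✓, 1 ✓, 2 ✓.
At position 3 the labels are {walk}, so yellow ∧ walk is false there. This is the first violation.

3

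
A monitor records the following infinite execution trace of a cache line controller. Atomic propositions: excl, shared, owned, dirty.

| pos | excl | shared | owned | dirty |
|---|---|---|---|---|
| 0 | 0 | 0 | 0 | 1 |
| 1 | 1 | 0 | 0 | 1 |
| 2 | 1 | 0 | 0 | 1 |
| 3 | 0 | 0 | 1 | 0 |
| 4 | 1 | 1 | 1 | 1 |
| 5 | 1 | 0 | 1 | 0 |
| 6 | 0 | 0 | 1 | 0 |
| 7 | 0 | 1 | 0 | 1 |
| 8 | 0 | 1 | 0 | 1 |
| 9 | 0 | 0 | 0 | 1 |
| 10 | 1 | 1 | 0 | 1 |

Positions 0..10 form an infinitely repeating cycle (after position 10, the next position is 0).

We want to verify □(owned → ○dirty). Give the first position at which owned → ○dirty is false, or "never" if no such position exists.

Check owned → ○dirty at each position in order: 0 ✓, 1 ✓, 2 ✓, 3 ✓.
At position 4 the labels are {dirty, excl, owned, shared} and the next position 5 has {excl, owned}, so owned → ○dirty is false there. This is the first violation.

4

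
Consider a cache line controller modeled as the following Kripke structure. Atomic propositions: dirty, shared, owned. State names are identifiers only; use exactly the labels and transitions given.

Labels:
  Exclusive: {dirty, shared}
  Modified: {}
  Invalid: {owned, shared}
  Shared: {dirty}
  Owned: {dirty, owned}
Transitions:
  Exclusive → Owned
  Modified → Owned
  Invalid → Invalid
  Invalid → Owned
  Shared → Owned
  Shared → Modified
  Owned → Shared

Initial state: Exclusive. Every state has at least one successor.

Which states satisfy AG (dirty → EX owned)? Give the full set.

none

States satisfying dirty → EX owned: {Exclusive, Modified, Invalid, Shared}.
States satisfying AG (dirty → EX owned): ∅.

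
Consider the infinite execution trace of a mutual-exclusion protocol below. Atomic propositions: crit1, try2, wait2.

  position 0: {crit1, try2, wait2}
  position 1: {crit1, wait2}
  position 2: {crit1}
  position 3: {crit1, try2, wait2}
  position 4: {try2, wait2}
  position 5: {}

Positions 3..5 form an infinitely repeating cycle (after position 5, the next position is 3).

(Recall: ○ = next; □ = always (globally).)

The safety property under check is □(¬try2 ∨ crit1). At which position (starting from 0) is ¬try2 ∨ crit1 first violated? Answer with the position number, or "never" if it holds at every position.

4

Check ¬try2 ∨ crit1 at each position in order: 0 ✓, 1 ✓, 2 ✓, 3 ✓.
At position 4 the labels are {try2, wait2}, so ¬try2 ∨ crit1 is false there. This is the first violation.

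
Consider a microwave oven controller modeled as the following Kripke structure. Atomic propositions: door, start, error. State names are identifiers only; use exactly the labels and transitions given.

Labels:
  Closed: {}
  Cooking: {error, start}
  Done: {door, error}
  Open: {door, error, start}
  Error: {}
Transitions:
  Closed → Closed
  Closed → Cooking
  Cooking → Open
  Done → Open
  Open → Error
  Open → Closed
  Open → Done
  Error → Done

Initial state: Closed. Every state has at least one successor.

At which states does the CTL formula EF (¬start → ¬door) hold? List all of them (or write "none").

{Closed, Cooking, Done, Open, Error}

States satisfying ¬start → ¬door: {Closed, Cooking, Open, Error}.
States satisfying EF (¬start → ¬door): {Closed, Cooking, Done, Open, Error}.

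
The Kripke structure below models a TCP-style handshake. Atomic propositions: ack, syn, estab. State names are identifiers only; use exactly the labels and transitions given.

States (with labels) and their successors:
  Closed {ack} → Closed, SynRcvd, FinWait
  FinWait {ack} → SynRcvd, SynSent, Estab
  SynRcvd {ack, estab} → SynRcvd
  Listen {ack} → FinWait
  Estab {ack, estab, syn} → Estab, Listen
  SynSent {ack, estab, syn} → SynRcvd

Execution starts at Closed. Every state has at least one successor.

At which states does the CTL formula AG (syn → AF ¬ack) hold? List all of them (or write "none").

States satisfying syn → AF ¬ack: {Closed, FinWait, SynRcvd, Listen}.
States satisfying AG (syn → AF ¬ack): {SynRcvd}.

{SynRcvd}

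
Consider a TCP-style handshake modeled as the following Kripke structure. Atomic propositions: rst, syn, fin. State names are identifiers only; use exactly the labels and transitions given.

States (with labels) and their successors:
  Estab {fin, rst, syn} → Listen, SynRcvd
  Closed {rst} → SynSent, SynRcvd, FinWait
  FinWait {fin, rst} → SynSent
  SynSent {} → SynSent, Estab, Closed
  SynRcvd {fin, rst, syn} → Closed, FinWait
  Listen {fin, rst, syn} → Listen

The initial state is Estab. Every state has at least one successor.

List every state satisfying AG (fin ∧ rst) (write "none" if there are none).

{Listen}

States satisfying fin ∧ rst: {Estab, FinWait, SynRcvd, Listen}.
States satisfying AG (fin ∧ rst): {Listen}.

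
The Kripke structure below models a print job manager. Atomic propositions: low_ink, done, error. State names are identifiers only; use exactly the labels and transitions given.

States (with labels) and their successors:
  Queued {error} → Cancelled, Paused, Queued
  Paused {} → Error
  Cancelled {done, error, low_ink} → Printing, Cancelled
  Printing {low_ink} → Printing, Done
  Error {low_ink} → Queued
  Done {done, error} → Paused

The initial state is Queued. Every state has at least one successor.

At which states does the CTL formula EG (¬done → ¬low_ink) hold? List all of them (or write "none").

States satisfying ¬done → ¬low_ink: {Queued, Paused, Cancelled, Done}.
States satisfying EG (¬done → ¬low_ink): {Queued, Cancelled}.

{Queued, Cancelled}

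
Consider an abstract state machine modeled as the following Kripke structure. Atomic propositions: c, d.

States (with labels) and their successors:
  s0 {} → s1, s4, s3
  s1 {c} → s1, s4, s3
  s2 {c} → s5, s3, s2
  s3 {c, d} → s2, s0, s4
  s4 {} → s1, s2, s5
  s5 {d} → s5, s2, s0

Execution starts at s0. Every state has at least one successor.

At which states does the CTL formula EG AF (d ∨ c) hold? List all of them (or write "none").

States satisfying AF (d ∨ c): {s0, s1, s2, s3, s4, s5}.
States satisfying EG AF (d ∨ c): {s0, s1, s2, s3, s4, s5}.

{s0, s1, s2, s3, s4, s5}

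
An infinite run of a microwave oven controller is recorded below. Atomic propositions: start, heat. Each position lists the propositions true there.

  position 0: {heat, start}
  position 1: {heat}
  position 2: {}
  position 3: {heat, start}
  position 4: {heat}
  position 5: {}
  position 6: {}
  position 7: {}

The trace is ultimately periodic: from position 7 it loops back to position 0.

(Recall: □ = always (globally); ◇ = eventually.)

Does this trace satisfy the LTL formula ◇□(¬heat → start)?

Does not hold

□(¬heat → start) is false at every position 0..7, so it never becomes true and ◇□(¬heat → start) fails.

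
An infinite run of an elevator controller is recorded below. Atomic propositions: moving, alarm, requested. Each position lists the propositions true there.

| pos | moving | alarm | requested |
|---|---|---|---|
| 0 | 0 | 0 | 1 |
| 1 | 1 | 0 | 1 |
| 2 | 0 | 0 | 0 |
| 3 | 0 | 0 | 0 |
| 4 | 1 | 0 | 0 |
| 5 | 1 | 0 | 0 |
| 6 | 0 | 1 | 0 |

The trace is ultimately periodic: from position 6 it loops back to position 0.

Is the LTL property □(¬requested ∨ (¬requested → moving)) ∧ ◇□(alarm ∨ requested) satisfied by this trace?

Does not hold

¬requested ∨ (¬requested → moving) holds at every position 0..6, and those are all positions ever visited, so □(¬requested ∨ (¬requested → moving)) holds.
□(alarm ∨ requested) is false at every position 0..6, so it never becomes true and ◇□(alarm ∨ requested) fails.
At position 0: □(¬requested ∨ (¬requested → moving)) is true; ◇□(alarm ∨ requested) is false; so □(¬requested ∨ (¬requested → moving)) ∧ ◇□(alarm ∨ requested) is false.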